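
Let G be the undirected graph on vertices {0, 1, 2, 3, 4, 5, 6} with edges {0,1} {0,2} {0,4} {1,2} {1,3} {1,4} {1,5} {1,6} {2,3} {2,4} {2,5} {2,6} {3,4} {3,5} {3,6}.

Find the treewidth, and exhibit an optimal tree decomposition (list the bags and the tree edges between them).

The largest bag has 4 vertices, giving width 3; this decomposition certifies tw(G) ≤ 3. Conversely, {0, 1, 2, 4} is a clique of size 4, and the vertices of any clique must share a bag in every tree decomposition; so some bag has ≥ 4 vertices and tw(G) ≥ 3. Hence tw(G) = 3 exactly.

Treewidth 3.
One optimal decomposition is:
Bags: B1 = {1, 2, 3, 6}  B2 = {1, 2, 3, 5}  B3 = {1, 2, 3, 4}  B4 = {0, 1, 2, 4}
Tree: B1–B2, B1–B3, B3–B4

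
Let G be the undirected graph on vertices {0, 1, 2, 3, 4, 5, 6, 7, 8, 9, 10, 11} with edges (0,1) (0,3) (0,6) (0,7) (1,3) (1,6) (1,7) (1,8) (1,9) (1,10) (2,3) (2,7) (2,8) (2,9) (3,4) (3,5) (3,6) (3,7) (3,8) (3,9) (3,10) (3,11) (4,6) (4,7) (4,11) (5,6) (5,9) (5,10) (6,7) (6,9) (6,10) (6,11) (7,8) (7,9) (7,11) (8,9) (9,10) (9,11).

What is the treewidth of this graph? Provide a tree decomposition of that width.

The largest bag has 5 vertices, giving width 4; this decomposition certifies tw(G) ≤ 4. Conversely, {1, 3, 7, 8, 9} is a clique of size 5, and the vertices of any clique must share a bag in every tree decomposition; so some bag has ≥ 5 vertices and tw(G) ≥ 4. Therefore the treewidth is 4.

Treewidth 4.
Bags: B1 = {3, 6, 7, 9, 11}  B2 = {1, 3, 6, 7, 9}  B3 = {1, 3, 7, 8, 9}  B4 = {2, 3, 7, 8, 9}  B5 = {0, 1, 3, 6, 7}  B6 = {3, 4, 6, 7, 11}  B7 = {1, 3, 6, 9, 10}  B8 = {3, 5, 6, 9, 10}
Tree: B1–B2, B2–B3, B3–B4, B2–B5, B1–B6, B2–B7, B7–B8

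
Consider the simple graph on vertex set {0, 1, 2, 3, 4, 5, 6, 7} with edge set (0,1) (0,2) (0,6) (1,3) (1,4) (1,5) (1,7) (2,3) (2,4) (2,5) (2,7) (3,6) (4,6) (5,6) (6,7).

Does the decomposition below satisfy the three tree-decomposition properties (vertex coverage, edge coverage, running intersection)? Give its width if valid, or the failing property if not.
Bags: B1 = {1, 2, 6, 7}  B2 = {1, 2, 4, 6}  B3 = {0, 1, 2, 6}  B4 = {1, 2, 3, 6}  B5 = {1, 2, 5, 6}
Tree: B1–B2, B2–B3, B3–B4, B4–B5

Vertex coverage: the bags together contain {0, 1, 2, 3, 4, 5, 6, 7}, the full vertex set. Edge coverage: each edge of G has both endpoints in at least one bag. Running intersection: for every vertex, the bags containing it form a connected subtree. All three properties hold, so this is a valid tree decomposition of width max|bag| − 1 = 3, and hence tw(G) ≤ 3.

Yes; width 3.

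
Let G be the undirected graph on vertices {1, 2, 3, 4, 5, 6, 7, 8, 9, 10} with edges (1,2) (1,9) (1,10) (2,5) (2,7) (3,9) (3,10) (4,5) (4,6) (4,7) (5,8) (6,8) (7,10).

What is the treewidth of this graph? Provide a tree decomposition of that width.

Treewidth 2.
One such decomposition:
Bags: B1 = {5, 6, 8}  B2 = {4, 5, 6}  B3 = {2, 4, 5}  B4 = {2, 4, 7}  B5 = {1, 2, 7}  B6 = {1, 7, 10}  B7 = {1, 9, 10}  B8 = {3, 9, 10}
Tree: B1–B2, B2–B3, B3–B4, B4–B5, B5–B6, B6–B7, B7–B8

The largest bag has 3 vertices, giving width 2; this decomposition certifies tw(G) ≤ 2. The edges 8–6–4–5–8 form a cycle, so G is not a tree and its treewidth is at least 2. The upper and lower bounds meet at 2, so that is the treewidth.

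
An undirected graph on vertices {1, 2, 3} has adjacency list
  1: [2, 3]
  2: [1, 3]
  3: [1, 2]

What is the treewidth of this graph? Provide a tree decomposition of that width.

With just one bag of size 3, the width is 3 − 1 = 2, so tw(G) ≤ 2. On the other hand G contains the 3-clique {1, 2, 3}. A clique must lie in a single bag of any decomposition, so no decomposition can have width below 2. Therefore the treewidth is 2.

Treewidth 2.
One optimal decomposition is:
Bags: B1 = {1, 2, 3}
Tree: (single bag)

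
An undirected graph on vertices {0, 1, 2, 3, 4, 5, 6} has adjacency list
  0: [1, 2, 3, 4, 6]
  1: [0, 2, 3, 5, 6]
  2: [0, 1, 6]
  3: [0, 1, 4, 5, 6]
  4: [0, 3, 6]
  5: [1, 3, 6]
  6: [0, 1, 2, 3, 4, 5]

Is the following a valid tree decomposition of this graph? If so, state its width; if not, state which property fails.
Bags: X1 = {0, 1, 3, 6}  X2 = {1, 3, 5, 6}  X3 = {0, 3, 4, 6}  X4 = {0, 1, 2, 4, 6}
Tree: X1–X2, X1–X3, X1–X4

A tree decomposition must satisfy three properties: every vertex lies in some bag; for every edge, both endpoints lie together in some bag; and for every vertex, the bags containing it form a connected subtree. Here bags containing vertex 4 are not connected in the tree, so the decomposition is invalid.

No — bags containing vertex 4 are not connected in the tree.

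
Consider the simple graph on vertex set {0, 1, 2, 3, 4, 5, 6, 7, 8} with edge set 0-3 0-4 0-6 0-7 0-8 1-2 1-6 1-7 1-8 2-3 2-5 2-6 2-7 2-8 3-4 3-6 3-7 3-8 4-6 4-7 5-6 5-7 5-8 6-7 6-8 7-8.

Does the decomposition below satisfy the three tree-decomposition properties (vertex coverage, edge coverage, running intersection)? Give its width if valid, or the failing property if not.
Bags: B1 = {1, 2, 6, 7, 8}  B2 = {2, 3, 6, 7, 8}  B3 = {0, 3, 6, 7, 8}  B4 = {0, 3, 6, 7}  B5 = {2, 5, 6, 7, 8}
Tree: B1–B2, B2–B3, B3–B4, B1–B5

A tree decomposition must satisfy three properties: every vertex lies in some bag; for every edge, both endpoints lie together in some bag; and for every vertex, the bags containing it form a connected subtree. Here vertex 4 appears in no bag, so the decomposition is invalid.

No — vertex 4 appears in no bag.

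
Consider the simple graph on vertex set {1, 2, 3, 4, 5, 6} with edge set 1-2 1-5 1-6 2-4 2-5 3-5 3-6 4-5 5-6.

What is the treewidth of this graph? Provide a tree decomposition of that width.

The largest bag has 3 vertices, giving width 2; this decomposition certifies tw(G) ≤ 2. Conversely, {1, 2, 5} is a clique of size 3, and the vertices of any clique must share a bag in every tree decomposition; so some bag has ≥ 3 vertices and tw(G) ≥ 2. The upper and lower bounds meet at 2, so that is the treewidth.

Treewidth 2.
One such decomposition:
Bags: B1 = {2, 4, 5}  B2 = {1, 2, 5}  B3 = {1, 5, 6}  B4 = {3, 5, 6}
Tree: B1–B2, B2–B3, B3–B4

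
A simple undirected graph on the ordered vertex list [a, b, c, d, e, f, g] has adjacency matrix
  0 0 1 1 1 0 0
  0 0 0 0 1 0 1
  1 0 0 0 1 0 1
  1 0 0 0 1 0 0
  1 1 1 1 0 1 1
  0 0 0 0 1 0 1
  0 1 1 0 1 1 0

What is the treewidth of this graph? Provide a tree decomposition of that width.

The largest bag has 3 vertices, giving width 2; this decomposition certifies tw(G) ≤ 2. For the lower bound, the 3 vertices {a, d, e} are pairwise adjacent, and any tree decomposition puts a clique entirely inside one bag — forcing width ≥ 2. The upper and lower bounds meet at 2, so that is the treewidth.

Treewidth 2.
Bags: B1 = {c, e, g}  B2 = {b, e, g}  B3 = {a, c, e}  B4 = {a, d, e}  B5 = {e, f, g}
Tree: B1–B2, B1–B3, B3–B4, B2–B5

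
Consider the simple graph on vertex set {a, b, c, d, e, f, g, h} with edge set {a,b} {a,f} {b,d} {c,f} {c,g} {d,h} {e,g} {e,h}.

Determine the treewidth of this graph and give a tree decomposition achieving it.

Each bag holds 3 vertices, so the decomposition has width 2, which upper-bounds the treewidth. Since h–e–g–c–f–a–b–d–h is a cycle in G, G is not acyclic. Forests are exactly the graphs of treewidth ≤ 1, so tw(G) ≥ 2. Combining the bounds, tw(G) = 2.

Treewidth 2.
Bags: B1 = {e, g, h}  B2 = {c, g, h}  B3 = {c, f, h}  B4 = {a, f, h}  B5 = {a, b, h}  B6 = {b, d, h}
Tree: B1–B2, B2–B3, B3–B4, B4–B5, B5–B6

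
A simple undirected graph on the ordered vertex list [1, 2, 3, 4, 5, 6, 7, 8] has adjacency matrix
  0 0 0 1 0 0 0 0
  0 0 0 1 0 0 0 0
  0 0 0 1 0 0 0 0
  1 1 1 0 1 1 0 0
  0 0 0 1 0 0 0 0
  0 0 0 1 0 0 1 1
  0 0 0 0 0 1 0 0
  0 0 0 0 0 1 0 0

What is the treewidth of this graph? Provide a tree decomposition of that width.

Every bag has size at most 2, so the width is 2 − 1 = 1 and tw(G) ≤ 1. G has an edge, so its treewidth is at least 1. The upper and lower bounds meet at 1, so that is the treewidth.

Treewidth 1.
Bags: B1 = {6, 7}  B2 = {6, 8}  B3 = {4, 6}  B4 = {1, 4}  B5 = {2, 4}  B6 = {3, 4}  B7 = {4, 5}
Tree: B1–B2, B2–B3, B3–B4, B3–B5, B3–B6, B4–B7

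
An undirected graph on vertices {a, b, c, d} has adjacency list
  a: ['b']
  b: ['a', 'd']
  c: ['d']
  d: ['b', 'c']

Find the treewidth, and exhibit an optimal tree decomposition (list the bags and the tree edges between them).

Treewidth 1.
Bags: B1 = {c, d}  B2 = {b, d}  B3 = {a, b}
Tree: B1–B2, B2–B3

The largest bag has 2 vertices, giving width 1; this decomposition certifies tw(G) ≤ 1. Any graph with an edge has treewidth ≥ 1, and G has the edge c–d. The upper and lower bounds meet at 1, so that is the treewidth.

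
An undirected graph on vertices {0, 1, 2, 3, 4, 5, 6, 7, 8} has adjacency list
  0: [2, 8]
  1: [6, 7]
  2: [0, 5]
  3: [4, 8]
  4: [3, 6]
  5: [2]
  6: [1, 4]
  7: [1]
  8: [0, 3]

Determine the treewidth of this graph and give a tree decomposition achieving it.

Treewidth 1.
One such decomposition:
Bags: B1 = {2, 5}  B2 = {0, 2}  B3 = {0, 8}  B4 = {3, 8}  B5 = {3, 4}  B6 = {4, 6}  B7 = {1, 6}  B8 = {1, 7}
Tree: B1–B2, B2–B3, B3–B4, B4–B5, B5–B6, B6–B7, B7–B8

Each bag holds 2 vertices, so the decomposition has width 1, which upper-bounds the treewidth. Any graph with an edge has treewidth ≥ 1, and G has the edge 5–2. The upper and lower bounds meet at 1, so that is the treewidth.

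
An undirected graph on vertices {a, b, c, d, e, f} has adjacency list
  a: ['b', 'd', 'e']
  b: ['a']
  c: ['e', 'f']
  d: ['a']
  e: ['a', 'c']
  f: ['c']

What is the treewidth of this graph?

1

A width-1 tree decomposition is:
Bags: B1 = {a, e}  B2 = {c, e}  B3 = {c, f}  B4 = {a, b}  B5 = {a, d}
Tree: B1–B2, B2–B3, B1–B4, B4–B5
Each bag holds 2 vertices, so the decomposition has width 1, which upper-bounds the treewidth. Any graph with an edge has treewidth ≥ 1, and G has the edge e–a. Hence tw(G) = 1 exactly.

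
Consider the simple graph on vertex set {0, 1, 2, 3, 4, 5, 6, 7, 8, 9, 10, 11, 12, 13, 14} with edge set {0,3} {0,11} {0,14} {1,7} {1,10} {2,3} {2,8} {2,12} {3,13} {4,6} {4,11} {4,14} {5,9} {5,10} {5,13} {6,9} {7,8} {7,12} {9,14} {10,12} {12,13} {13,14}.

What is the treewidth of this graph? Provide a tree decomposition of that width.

Treewidth 3.
One such decomposition:
Bags: B1 = {1, 2, 7, 8}  B2 = {1, 2, 7, 12}  B3 = {1, 2, 10, 12}  B4 = {2, 3, 10, 12}  B5 = {3, 10, 12, 13}  B6 = {3, 5, 10, 13}  B7 = {0, 3, 5, 13}  B8 = {0, 5, 13, 14}  B9 = {0, 5, 9, 14}  B10 = {0, 9, 11, 14}  B11 = {4, 9, 11, 14}  B12 = {4, 6, 9, 11}
Tree: B1–B2, B2–B3, B3–B4, B4–B5, B5–B6, B6–B7, B7–B8, B8–B9, B9–B10, B10–B11, B11–B12

The largest bag has 4 vertices, giving width 3; this decomposition certifies tw(G) ≤ 3. For the lower bound: the 4 vertex sets {1,7,8}, {2}, {12}, {3,5,10,13} are disjoint, each induces a connected subgraph, and every pair is joined by at least one edge of G. Contracting each set to a single vertex therefore yields K_{4} as a minor, and since treewidth is minor-monotone, tw(G) ≥ tw(K_{4}) = 3. Hence tw(G) = 3 exactly.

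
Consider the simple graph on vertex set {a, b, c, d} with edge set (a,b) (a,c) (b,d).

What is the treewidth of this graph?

1

A width-1 tree decomposition is:
Bags: B1 = {a, c}  B2 = {a, b}  B3 = {b, d}
Tree: B1–B2, B2–B3
Every bag has size at most 2, so the width is 2 − 1 = 1 and tw(G) ≤ 1. Any graph with an edge has treewidth ≥ 1, and G has the edge a–c. Hence tw(G) = 1 exactly.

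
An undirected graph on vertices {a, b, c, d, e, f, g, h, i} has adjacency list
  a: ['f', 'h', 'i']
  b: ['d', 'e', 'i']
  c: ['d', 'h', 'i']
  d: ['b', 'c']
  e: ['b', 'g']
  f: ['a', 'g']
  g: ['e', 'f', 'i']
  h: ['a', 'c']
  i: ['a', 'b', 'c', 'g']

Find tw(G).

3

A width-3 tree decomposition is:
Bags: B1 = {a, c, f, h}  B2 = {a, c, f, i}  B3 = {c, f, g, i}  B4 = {c, d, g, i}  B5 = {b, d, g, i}  B6 = {b, d, e, g}
Tree: B1–B2, B2–B3, B3–B4, B4–B5, B5–B6
Every bag has size at most 4, so the width is 4 − 1 = 3 and tw(G) ≤ 3. For the lower bound: the 4 vertex sets {a,f,h}, {c}, {i}, {b,d,e,g} are disjoint, each induces a connected subgraph, and every pair is joined by at least one edge of G. Contracting each set to a single vertex therefore yields K_{4} as a minor, and since treewidth is minor-monotone, tw(G) ≥ tw(K_{4}) = 3. Combining the bounds, tw(G) = 3.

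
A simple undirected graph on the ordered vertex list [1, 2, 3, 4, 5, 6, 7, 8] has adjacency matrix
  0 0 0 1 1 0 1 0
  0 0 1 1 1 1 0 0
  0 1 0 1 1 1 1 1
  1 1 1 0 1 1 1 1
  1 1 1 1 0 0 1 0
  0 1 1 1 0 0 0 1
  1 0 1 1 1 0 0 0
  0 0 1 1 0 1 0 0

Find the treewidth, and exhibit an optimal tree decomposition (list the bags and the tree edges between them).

Every bag has size at most 4, so the width is 4 − 1 = 3 and tw(G) ≤ 3. Conversely, {1, 4, 5, 7} is a clique of size 4, and the vertices of any clique must share a bag in every tree decomposition; so some bag has ≥ 4 vertices and tw(G) ≥ 3. Combining the bounds, tw(G) = 3.

Treewidth 3.
One optimal decomposition is:
Bags: B1 = {2, 3, 4, 5}  B2 = {2, 3, 4, 6}  B3 = {3, 4, 6, 8}  B4 = {3, 4, 5, 7}  B5 = {1, 4, 5, 7}
Tree: B1–B2, B2–B3, B1–B4, B4–B5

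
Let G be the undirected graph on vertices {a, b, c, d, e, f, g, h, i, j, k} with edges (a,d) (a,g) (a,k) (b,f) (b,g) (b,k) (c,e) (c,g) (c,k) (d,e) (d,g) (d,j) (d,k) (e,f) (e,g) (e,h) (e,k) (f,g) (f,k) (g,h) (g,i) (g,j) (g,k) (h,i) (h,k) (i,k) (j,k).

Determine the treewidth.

A width-3 tree decomposition is:
Bags: B1 = {d, e, g, k}  B2 = {a, d, g, k}  B3 = {e, f, g, k}  B4 = {b, f, g, k}  B5 = {d, g, j, k}  B6 = {c, e, g, k}  B7 = {e, g, h, k}  B8 = {g, h, i, k}
Tree: B1–B2, B1–B3, B3–B4, B1–B5, B3–B6, B6–B7, B7–B8
Each bag holds 4 vertices, so the decomposition has width 3, which upper-bounds the treewidth. Conversely, {b, f, g, k} is a clique of size 4, and the vertices of any clique must share a bag in every tree decomposition; so some bag has ≥ 4 vertices and tw(G) ≥ 3. Combining the bounds, tw(G) = 3.

3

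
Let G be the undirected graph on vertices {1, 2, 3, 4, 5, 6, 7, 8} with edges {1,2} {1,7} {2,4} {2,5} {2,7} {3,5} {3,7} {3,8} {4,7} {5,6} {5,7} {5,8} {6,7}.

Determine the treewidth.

A width-2 tree decomposition is:
Bags: B1 = {3, 5, 7}  B2 = {5, 6, 7}  B3 = {2, 5, 7}  B4 = {2, 4, 7}  B5 = {3, 5, 8}  B6 = {1, 2, 7}
Tree: B1–B2, B2–B3, B3–B4, B1–B5, B4–B6
Every bag has size at most 3, so the width is 3 − 1 = 2 and tw(G) ≤ 2. Conversely, {3, 5, 8} is a clique of size 3, and the vertices of any clique must share a bag in every tree decomposition; so some bag has ≥ 3 vertices and tw(G) ≥ 2. Combining the bounds, tw(G) = 2.

2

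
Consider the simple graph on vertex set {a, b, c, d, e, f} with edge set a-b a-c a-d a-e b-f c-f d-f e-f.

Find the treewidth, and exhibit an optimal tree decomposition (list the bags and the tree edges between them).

Treewidth 2.
One optimal decomposition is:
Bags: B1 = {a, d, f}  B2 = {a, b, f}  B3 = {a, e, f}  B4 = {a, c, f}
Tree: B1–B2, B2–B3, B3–B4

Each bag holds 3 vertices, so the decomposition has width 2, which upper-bounds the treewidth. Since d–a–b–f–d is a cycle in G, G is not acyclic. Forests are exactly the graphs of treewidth ≤ 1, so tw(G) ≥ 2. The upper and lower bounds meet at 2, so that is the treewidth.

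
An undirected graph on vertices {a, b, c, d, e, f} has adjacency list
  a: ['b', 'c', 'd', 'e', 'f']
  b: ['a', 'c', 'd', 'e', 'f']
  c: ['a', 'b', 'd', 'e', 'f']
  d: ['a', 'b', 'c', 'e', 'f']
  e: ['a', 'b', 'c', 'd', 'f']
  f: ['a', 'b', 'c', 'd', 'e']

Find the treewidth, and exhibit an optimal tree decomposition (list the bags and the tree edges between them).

A single bag containing all 6 vertices is trivially a valid decomposition of width 5. For the lower bound, the 6 vertices {a, b, c, d, e, f} are pairwise adjacent, and any tree decomposition puts a clique entirely inside one bag — forcing width ≥ 5. Combining the bounds, tw(G) = 5.

Treewidth 5.
One such decomposition:
Bags: B1 = {a, b, c, d, e, f}
Tree: (single bag)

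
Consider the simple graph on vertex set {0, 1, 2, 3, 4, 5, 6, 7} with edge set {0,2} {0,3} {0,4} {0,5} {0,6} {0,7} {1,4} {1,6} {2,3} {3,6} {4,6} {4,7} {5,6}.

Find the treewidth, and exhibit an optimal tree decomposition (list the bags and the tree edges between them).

Treewidth 2.
One such decomposition:
Bags: B1 = {0, 4, 6}  B2 = {0, 5, 6}  B3 = {0, 3, 6}  B4 = {0, 2, 3}  B5 = {0, 4, 7}  B6 = {1, 4, 6}
Tree: B1–B2, B2–B3, B3–B4, B1–B5, B1–B6

Every bag has size at most 3, so the width is 3 − 1 = 2 and tw(G) ≤ 2. On the other hand G contains the 3-clique {0, 2, 3}. A clique must lie in a single bag of any decomposition, so no decomposition can have width below 2. The upper and lower bounds meet at 2, so that is the treewidth.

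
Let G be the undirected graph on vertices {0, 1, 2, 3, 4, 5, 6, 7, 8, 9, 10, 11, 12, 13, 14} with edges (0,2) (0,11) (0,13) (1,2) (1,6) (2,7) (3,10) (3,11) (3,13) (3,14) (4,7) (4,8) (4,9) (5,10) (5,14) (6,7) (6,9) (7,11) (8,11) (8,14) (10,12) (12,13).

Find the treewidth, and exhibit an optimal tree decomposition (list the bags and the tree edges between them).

Every bag has size at most 4, so the width is 4 − 1 = 3 and tw(G) ≤ 3. For the lower bound: the 4 vertex sets {5,10,12}, {13}, {3}, {0,8,11,14} are disjoint, each induces a connected subgraph, and every pair is joined by at least one edge of G. Contracting each set to a single vertex therefore yields K_{4} as a minor, and since treewidth is minor-monotone, tw(G) ≥ tw(K_{4}) = 3. Hence tw(G) = 3 exactly.

Treewidth 3.
Bags: B1 = {5, 10, 12, 13}  B2 = {3, 5, 10, 13}  B3 = {3, 5, 13, 14}  B4 = {0, 3, 13, 14}  B5 = {0, 3, 11, 14}  B6 = {0, 8, 11, 14}  B7 = {0, 2, 8, 11}  B8 = {2, 7, 8, 11}  B9 = {2, 4, 7, 8}  B10 = {1, 2, 4, 7}  B11 = {1, 4, 6, 7}  B12 = {1, 4, 6, 9}
Tree: B1–B2, B2–B3, B3–B4, B4–B5, B5–B6, B6–B7, B7–B8, B8–B9, B9–B10, B10–B11, B11–B12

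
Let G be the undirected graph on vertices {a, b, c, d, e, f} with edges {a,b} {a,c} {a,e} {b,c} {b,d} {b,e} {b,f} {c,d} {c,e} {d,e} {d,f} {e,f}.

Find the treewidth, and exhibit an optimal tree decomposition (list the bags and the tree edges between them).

Each bag holds 4 vertices, so the decomposition has width 3, which upper-bounds the treewidth. On the other hand G contains the 4-clique {b, c, d, e}. A clique must lie in a single bag of any decomposition, so no decomposition can have width below 3. Therefore the treewidth is 3.

Treewidth 3.
One optimal decomposition is:
Bags: B1 = {b, c, d, e}  B2 = {a, b, c, e}  B3 = {b, d, e, f}
Tree: B1–B2, B1–B3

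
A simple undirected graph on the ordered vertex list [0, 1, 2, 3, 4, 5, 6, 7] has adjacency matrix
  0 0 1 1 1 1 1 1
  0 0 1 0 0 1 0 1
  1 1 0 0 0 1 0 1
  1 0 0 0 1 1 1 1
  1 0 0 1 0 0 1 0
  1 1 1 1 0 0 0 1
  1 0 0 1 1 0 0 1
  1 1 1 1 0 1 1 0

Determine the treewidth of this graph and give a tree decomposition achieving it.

The largest bag has 4 vertices, giving width 3; this decomposition certifies tw(G) ≤ 3. Conversely, {0, 2, 5, 7} is a clique of size 4, and the vertices of any clique must share a bag in every tree decomposition; so some bag has ≥ 4 vertices and tw(G) ≥ 3. The upper and lower bounds meet at 3, so that is the treewidth.

Treewidth 3.
One optimal decomposition is:
Bags: B1 = {1, 2, 5, 7}  B2 = {0, 2, 5, 7}  B3 = {0, 3, 5, 7}  B4 = {0, 3, 6, 7}  B5 = {0, 3, 4, 6}
Tree: B1–B2, B2–B3, B3–B4, B4–B5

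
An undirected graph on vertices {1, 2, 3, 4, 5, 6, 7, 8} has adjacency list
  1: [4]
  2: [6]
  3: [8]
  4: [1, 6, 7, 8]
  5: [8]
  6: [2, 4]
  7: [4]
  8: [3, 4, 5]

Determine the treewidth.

1

A width-1 tree decomposition is:
Bags: B1 = {4, 8}  B2 = {1, 4}  B3 = {4, 6}  B4 = {3, 8}  B5 = {5, 8}  B6 = {2, 6}  B7 = {4, 7}
Tree: B1–B2, B2–B3, B1–B4, B1–B5, B3–B6, B1–B7
Every bag has size at most 2, so the width is 2 − 1 = 1 and tw(G) ≤ 1. G has an edge, so its treewidth is at least 1. Hence tw(G) = 1 exactly.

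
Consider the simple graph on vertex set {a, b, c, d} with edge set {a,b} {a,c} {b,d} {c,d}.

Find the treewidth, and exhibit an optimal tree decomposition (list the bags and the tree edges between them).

Treewidth 2.
Bags: B1 = {b, c, d}  B2 = {a, b, c}
Tree: B1–B2

Each bag holds 3 vertices, so the decomposition has width 2, which upper-bounds the treewidth. Since b–d–c–a–b is a cycle in G, G is not acyclic. Forests are exactly the graphs of treewidth ≤ 1, so tw(G) ≥ 2. Therefore the treewidth is 2.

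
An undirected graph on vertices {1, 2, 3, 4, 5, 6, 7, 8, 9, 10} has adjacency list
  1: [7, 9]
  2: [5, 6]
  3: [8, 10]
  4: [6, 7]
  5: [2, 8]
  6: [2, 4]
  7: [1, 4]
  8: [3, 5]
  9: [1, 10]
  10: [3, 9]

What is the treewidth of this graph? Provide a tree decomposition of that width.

Treewidth 2.
One such decomposition:
Bags: B1 = {1, 7, 9}  B2 = {4, 7, 9}  B3 = {4, 6, 9}  B4 = {2, 6, 9}  B5 = {2, 5, 9}  B6 = {5, 8, 9}  B7 = {3, 8, 9}  B8 = {3, 9, 10}
Tree: B1–B2, B2–B3, B3–B4, B4–B5, B5–B6, B6–B7, B7–B8

Each bag holds 3 vertices, so the decomposition has width 2, which upper-bounds the treewidth. For the lower bound, G contains the cycle 9–1–7–4–6–2–5–8–3–10–9, so G is not a forest; only forests have treewidth ≤ 1, hence tw(G) ≥ 2. Hence tw(G) = 2 exactly.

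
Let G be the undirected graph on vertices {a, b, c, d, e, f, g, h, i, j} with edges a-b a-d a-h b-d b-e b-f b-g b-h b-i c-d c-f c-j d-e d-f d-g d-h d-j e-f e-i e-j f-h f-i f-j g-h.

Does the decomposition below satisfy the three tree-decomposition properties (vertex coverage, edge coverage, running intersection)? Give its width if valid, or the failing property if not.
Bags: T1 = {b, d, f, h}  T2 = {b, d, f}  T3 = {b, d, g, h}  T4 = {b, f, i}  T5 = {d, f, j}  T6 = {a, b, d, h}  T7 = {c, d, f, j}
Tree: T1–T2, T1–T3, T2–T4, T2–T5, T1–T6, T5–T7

A tree decomposition must satisfy three properties: every vertex lies in some bag; for every edge, both endpoints lie together in some bag; and for every vertex, the bags containing it form a connected subtree. Here vertex e appears in no bag, so the decomposition is invalid.

No — vertex e appears in no bag.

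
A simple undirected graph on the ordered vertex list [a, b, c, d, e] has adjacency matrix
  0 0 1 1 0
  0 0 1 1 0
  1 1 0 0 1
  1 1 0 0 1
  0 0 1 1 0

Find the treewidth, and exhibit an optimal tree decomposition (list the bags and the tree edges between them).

Treewidth 2.
One optimal decomposition is:
Bags: B1 = {b, c, d}  B2 = {c, d, e}  B3 = {a, c, d}
Tree: B1–B2, B2–B3

Every bag has size at most 3, so the width is 3 − 1 = 2 and tw(G) ≤ 2. For the lower bound, G contains the cycle b–c–e–d–b, so G is not a forest; only forests have treewidth ≤ 1, hence tw(G) ≥ 2. The upper and lower bounds meet at 2, so that is the treewidth.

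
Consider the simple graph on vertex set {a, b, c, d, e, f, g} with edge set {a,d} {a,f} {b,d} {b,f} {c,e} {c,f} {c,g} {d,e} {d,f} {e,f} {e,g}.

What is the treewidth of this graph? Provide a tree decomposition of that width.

Each bag holds 3 vertices, so the decomposition has width 2, which upper-bounds the treewidth. On the other hand G contains the 3-clique {c, e, g}. A clique must lie in a single bag of any decomposition, so no decomposition can have width below 2. Combining the bounds, tw(G) = 2.

Treewidth 2.
One such decomposition:
Bags: B1 = {c, e, f}  B2 = {c, e, g}  B3 = {d, e, f}  B4 = {b, d, f}  B5 = {a, d, f}
Tree: B1–B2, B1–B3, B3–B4, B4–B5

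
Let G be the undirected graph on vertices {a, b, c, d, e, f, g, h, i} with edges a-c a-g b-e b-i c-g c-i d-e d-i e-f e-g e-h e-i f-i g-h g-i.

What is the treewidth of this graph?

2

A width-2 tree decomposition is:
Bags: B1 = {e, g, h}  B2 = {e, g, i}  B3 = {e, f, i}  B4 = {b, e, i}  B5 = {c, g, i}  B6 = {a, c, g}  B7 = {d, e, i}
Tree: B1–B2, B2–B3, B3–B4, B2–B5, B5–B6, B2–B7
Every bag has size at most 3, so the width is 3 − 1 = 2 and tw(G) ≤ 2. On the other hand G contains the 3-clique {e, g, h}. A clique must lie in a single bag of any decomposition, so no decomposition can have width below 2. The upper and lower bounds meet at 2, so that is the treewidth.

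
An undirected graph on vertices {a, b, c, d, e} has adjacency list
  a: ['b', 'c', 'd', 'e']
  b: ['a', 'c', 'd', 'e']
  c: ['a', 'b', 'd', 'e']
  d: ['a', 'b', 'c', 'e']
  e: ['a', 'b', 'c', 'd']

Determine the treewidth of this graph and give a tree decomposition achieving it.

With just one bag of size 5, the width is 5 − 1 = 4, so tw(G) ≤ 4. Conversely, {a, b, c, d, e} is a clique of size 5, and the vertices of any clique must share a bag in every tree decomposition; so some bag has ≥ 5 vertices and tw(G) ≥ 4. Therefore the treewidth is 4.

Treewidth 4.
One optimal decomposition is:
Bags: B1 = {a, b, c, d, e}
Tree: (single bag)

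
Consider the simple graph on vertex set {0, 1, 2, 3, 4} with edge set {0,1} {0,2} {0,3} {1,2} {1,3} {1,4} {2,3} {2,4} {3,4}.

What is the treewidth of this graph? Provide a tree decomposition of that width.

Treewidth 3.
One optimal decomposition is:
Bags: B1 = {0, 1, 2, 3}  B2 = {1, 2, 3, 4}
Tree: B1–B2

Each bag holds 4 vertices, so the decomposition has width 3, which upper-bounds the treewidth. For the lower bound, the 4 vertices {0, 1, 2, 3} are pairwise adjacent, and any tree decomposition puts a clique entirely inside one bag — forcing width ≥ 3. Combining the bounds, tw(G) = 3.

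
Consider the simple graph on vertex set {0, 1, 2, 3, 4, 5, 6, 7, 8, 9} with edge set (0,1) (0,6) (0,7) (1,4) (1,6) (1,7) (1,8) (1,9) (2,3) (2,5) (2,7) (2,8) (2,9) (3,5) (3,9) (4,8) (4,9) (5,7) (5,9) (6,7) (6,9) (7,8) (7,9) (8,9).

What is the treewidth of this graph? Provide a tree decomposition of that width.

The largest bag has 4 vertices, giving width 3; this decomposition certifies tw(G) ≤ 3. Conversely, {0, 1, 6, 7} is a clique of size 4, and the vertices of any clique must share a bag in every tree decomposition; so some bag has ≥ 4 vertices and tw(G) ≥ 3. Hence tw(G) = 3 exactly.

Treewidth 3.
One optimal decomposition is:
Bags: B1 = {1, 6, 7, 9}  B2 = {1, 7, 8, 9}  B3 = {1, 4, 8, 9}  B4 = {0, 1, 6, 7}  B5 = {2, 7, 8, 9}  B6 = {2, 5, 7, 9}  B7 = {2, 3, 5, 9}
Tree: B1–B2, B2–B3, B1–B4, B2–B5, B5–B6, B6–B7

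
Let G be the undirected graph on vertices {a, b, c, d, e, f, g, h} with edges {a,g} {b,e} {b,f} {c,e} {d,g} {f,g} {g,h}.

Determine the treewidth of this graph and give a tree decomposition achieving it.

Each bag holds 2 vertices, so the decomposition has width 1, which upper-bounds the treewidth. G has an edge, so its treewidth is at least 1. The upper and lower bounds meet at 1, so that is the treewidth.

Treewidth 1.
Bags: B1 = {f, g}  B2 = {b, f}  B3 = {a, g}  B4 = {g, h}  B5 = {b, e}  B6 = {d, g}  B7 = {c, e}
Tree: B1–B2, B1–B3, B1–B4, B2–B5, B4–B6, B5–B7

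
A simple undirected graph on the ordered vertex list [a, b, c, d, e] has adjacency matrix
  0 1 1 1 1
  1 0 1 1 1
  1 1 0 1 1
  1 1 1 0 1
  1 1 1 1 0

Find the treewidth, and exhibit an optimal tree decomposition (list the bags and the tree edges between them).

Treewidth 4.
One optimal decomposition is:
Bags: B1 = {a, b, c, d, e}
Tree: (single bag)

With just one bag of size 5, the width is 5 − 1 = 4, so tw(G) ≤ 4. Conversely, {a, b, c, d, e} is a clique of size 5, and the vertices of any clique must share a bag in every tree decomposition; so some bag has ≥ 5 vertices and tw(G) ≥ 4. The upper and lower bounds meet at 4, so that is the treewidth.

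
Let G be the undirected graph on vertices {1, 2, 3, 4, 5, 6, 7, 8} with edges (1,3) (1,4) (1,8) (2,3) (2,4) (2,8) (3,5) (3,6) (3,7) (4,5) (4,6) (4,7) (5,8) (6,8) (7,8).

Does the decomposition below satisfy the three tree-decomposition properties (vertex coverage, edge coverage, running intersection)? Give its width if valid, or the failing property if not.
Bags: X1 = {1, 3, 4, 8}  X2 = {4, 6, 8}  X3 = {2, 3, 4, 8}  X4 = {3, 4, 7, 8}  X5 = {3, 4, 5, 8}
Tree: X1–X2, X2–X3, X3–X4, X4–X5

A tree decomposition must satisfy three properties: every vertex lies in some bag; for every edge, both endpoints lie together in some bag; and for every vertex, the bags containing it form a connected subtree. Here edge (3,6) lies in no bag, so the decomposition is invalid.

No — edge (3,6) lies in no bag.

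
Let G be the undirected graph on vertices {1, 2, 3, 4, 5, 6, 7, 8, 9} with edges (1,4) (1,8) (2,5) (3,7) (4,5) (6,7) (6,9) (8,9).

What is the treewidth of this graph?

A width-1 tree decomposition is:
Bags: B1 = {2, 5}  B2 = {4, 5}  B3 = {1, 4}  B4 = {1, 8}  B5 = {8, 9}  B6 = {6, 9}  B7 = {6, 7}  B8 = {3, 7}
Tree: B1–B2, B2–B3, B3–B4, B4–B5, B5–B6, B6–B7, B7–B8
The largest bag has 2 vertices, giving width 1; this decomposition certifies tw(G) ≤ 1. Since G has at least one edge (e.g. 2–5), it is not an edgeless graph, so tw(G) ≥ 1. Hence tw(G) = 1 exactly.

1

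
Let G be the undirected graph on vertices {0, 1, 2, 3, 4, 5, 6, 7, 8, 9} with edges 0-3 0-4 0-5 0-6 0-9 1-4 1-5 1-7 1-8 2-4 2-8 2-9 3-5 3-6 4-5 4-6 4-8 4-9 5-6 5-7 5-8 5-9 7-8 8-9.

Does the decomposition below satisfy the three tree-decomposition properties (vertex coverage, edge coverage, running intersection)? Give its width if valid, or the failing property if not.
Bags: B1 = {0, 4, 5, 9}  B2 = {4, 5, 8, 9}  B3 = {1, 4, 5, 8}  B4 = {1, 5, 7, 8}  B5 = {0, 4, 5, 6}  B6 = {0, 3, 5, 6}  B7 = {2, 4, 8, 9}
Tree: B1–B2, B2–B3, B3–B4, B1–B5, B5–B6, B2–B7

Yes; width 3.

Checking the three conditions: (i) the bags cover all of {0, 1, 2, 3, 4, 5, 6, 7, 8, 9}; (ii) for each edge, some bag contains both endpoints; (iii) the bags containing any fixed vertex form a subtree. All hold, so the decomposition is valid with width 4 − 1 = 3.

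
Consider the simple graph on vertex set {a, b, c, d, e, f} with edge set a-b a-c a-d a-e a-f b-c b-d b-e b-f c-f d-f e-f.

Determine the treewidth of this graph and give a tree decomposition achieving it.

Every bag has size at most 4, so the width is 4 − 1 = 3 and tw(G) ≤ 3. For the lower bound, the 4 vertices {a, b, d, f} are pairwise adjacent, and any tree decomposition puts a clique entirely inside one bag — forcing width ≥ 3. Therefore the treewidth is 3.

Treewidth 3.
Bags: B1 = {a, b, c, f}  B2 = {a, b, d, f}  B3 = {a, b, e, f}
Tree: B1–B2, B2–B3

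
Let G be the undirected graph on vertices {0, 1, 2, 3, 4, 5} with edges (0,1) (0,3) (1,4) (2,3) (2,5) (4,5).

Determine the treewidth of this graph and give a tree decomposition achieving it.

The largest bag has 3 vertices, giving width 2; this decomposition certifies tw(G) ≤ 2. For the lower bound, G contains the cycle 2–3–0–1–4–5–2, so G is not a forest; only forests have treewidth ≤ 1, hence tw(G) ≥ 2. Therefore the treewidth is 2.

Treewidth 2.
One such decomposition:
Bags: B1 = {0, 2, 3}  B2 = {0, 1, 2}  B3 = {1, 2, 4}  B4 = {2, 4, 5}
Tree: B1–B2, B2–B3, B3–B4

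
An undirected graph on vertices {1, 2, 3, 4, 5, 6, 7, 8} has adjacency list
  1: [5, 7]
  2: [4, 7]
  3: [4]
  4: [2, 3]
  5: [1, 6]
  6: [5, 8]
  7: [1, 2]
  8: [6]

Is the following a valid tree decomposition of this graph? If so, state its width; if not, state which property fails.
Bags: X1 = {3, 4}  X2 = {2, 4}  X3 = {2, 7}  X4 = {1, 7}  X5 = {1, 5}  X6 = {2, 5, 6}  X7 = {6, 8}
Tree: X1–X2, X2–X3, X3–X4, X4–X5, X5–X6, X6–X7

No — bags containing vertex 2 are not connected in the tree.

A tree decomposition must satisfy three properties: every vertex lies in some bag; for every edge, both endpoints lie together in some bag; and for every vertex, the bags containing it form a connected subtree. Here bags containing vertex 2 are not connected in the tree, so the decomposition is invalid.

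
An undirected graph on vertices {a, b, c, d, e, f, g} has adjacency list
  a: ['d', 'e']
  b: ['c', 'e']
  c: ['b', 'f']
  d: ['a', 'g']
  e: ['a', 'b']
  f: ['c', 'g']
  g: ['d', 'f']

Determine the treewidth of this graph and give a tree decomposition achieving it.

Treewidth 2.
One optimal decomposition is:
Bags: B1 = {b, c, f}  B2 = {b, e, f}  B3 = {a, e, f}  B4 = {a, d, f}  B5 = {d, f, g}
Tree: B1–B2, B2–B3, B3–B4, B4–B5

Each bag holds 3 vertices, so the decomposition has width 2, which upper-bounds the treewidth. The edges f–c–b–e–a–d–g–f form a cycle, so G is not a tree and its treewidth is at least 2. Combining the bounds, tw(G) = 2.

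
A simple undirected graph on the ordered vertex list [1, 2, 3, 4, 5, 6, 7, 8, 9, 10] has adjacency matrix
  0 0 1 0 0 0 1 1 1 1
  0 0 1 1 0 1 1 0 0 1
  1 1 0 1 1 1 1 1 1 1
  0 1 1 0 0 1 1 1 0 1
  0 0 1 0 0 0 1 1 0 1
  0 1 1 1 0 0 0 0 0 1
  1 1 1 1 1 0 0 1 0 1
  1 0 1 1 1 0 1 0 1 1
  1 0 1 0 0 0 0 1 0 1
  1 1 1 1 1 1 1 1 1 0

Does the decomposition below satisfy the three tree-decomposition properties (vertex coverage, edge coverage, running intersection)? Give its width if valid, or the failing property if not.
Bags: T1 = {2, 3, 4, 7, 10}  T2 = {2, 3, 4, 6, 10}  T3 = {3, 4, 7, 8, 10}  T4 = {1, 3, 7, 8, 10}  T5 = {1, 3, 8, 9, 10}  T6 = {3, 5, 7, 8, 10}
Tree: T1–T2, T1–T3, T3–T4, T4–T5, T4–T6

Every vertex of G appears in some bag (union = {1, 2, 3, 4, 5, 6, 7, 8, 9, 10}); every edge is covered by a bag; and for each vertex v the set of bags containing v is connected in the bag tree. The decomposition is therefore valid. The largest bag has 5 vertices, so the width is 4.

Yes; width 4.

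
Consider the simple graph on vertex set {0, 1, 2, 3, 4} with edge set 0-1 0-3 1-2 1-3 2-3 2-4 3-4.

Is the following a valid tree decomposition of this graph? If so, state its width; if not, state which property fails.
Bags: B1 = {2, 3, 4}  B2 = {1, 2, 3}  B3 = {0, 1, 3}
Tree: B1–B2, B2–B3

Yes; width 2.

Vertex coverage: the bags together contain {0, 1, 2, 3, 4}, the full vertex set. Edge coverage: each edge of G has both endpoints in at least one bag. Running intersection: for every vertex, the bags containing it form a connected subtree. All three properties hold, so this is a valid tree decomposition of width max|bag| − 1 = 2, and hence tw(G) ≤ 2.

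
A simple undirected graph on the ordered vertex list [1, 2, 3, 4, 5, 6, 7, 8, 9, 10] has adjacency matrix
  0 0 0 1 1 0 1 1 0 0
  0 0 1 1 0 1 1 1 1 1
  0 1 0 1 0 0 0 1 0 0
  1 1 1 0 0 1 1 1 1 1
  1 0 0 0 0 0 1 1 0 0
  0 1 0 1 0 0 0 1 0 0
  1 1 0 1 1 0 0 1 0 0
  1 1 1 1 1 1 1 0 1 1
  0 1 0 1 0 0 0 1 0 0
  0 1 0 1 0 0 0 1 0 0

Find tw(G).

A width-3 tree decomposition is:
Bags: B1 = {2, 4, 7, 8}  B2 = {1, 4, 7, 8}  B3 = {2, 4, 8, 9}  B4 = {2, 4, 8, 10}  B5 = {2, 4, 6, 8}  B6 = {2, 3, 4, 8}  B7 = {1, 5, 7, 8}
Tree: B1–B2, B1–B3, B3–B4, B1–B5, B3–B6, B2–B7
Each bag holds 4 vertices, so the decomposition has width 3, which upper-bounds the treewidth. Conversely, {1, 4, 7, 8} is a clique of size 4, and the vertices of any clique must share a bag in every tree decomposition; so some bag has ≥ 4 vertices and tw(G) ≥ 3. Hence tw(G) = 3 exactly.

3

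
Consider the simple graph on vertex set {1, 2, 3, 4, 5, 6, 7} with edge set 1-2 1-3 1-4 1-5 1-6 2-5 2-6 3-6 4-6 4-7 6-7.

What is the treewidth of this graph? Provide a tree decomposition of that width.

Every bag has size at most 3, so the width is 3 − 1 = 2 and tw(G) ≤ 2. For the lower bound, the 3 vertices {1, 2, 5} are pairwise adjacent, and any tree decomposition puts a clique entirely inside one bag — forcing width ≥ 2. Hence tw(G) = 2 exactly.

Treewidth 2.
Bags: B1 = {1, 3, 6}  B2 = {1, 4, 6}  B3 = {4, 6, 7}  B4 = {1, 2, 6}  B5 = {1, 2, 5}
Tree: B1–B2, B2–B3, B2–B4, B4–B5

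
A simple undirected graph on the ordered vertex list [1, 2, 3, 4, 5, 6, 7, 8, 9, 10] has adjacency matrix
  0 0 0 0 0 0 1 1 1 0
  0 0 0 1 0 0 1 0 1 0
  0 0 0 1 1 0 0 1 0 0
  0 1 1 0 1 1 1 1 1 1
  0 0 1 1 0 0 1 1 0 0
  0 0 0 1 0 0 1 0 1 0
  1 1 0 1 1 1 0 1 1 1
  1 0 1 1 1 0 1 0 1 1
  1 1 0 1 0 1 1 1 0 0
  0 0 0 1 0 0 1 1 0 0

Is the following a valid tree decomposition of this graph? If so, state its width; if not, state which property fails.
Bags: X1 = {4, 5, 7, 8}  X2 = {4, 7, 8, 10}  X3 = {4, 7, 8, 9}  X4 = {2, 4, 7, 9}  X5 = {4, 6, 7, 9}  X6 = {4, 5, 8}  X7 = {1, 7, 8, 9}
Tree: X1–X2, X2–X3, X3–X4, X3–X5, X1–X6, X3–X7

No — vertex 3 appears in no bag.

A tree decomposition must satisfy three properties: every vertex lies in some bag; for every edge, both endpoints lie together in some bag; and for every vertex, the bags containing it form a connected subtree. Here vertex 3 appears in no bag, so the decomposition is invalid.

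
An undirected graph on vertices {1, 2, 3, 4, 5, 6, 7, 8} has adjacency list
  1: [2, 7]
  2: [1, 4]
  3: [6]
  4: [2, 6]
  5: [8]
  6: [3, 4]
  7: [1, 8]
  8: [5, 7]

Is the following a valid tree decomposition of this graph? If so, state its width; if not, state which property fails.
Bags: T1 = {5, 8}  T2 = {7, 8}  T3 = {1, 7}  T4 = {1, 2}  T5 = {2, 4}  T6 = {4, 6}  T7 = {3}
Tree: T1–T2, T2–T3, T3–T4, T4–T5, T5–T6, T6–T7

No — edge (6,3) lies in no bag.

A tree decomposition must satisfy three properties: every vertex lies in some bag; for every edge, both endpoints lie together in some bag; and for every vertex, the bags containing it form a connected subtree. Here edge (6,3) lies in no bag, so the decomposition is invalid.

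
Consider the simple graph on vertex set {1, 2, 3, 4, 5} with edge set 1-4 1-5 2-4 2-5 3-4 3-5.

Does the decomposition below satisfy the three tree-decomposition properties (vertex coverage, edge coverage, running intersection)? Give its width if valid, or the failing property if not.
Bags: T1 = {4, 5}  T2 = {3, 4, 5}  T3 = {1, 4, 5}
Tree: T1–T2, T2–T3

No — vertex 2 appears in no bag.

A tree decomposition must satisfy three properties: every vertex lies in some bag; for every edge, both endpoints lie together in some bag; and for every vertex, the bags containing it form a connected subtree. Here vertex 2 appears in no bag, so the decomposition is invalid.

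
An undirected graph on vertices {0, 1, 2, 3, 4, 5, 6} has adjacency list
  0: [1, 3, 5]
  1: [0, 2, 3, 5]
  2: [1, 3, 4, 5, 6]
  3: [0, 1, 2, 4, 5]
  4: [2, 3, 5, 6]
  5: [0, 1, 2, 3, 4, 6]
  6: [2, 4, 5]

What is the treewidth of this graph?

3

A width-3 tree decomposition is:
Bags: B1 = {1, 2, 3, 5}  B2 = {2, 3, 4, 5}  B3 = {0, 1, 3, 5}  B4 = {2, 4, 5, 6}
Tree: B1–B2, B1–B3, B2–B4
The largest bag has 4 vertices, giving width 3; this decomposition certifies tw(G) ≤ 3. Conversely, {0, 1, 3, 5} is a clique of size 4, and the vertices of any clique must share a bag in every tree decomposition; so some bag has ≥ 4 vertices and tw(G) ≥ 3. Therefore the treewidth is 3.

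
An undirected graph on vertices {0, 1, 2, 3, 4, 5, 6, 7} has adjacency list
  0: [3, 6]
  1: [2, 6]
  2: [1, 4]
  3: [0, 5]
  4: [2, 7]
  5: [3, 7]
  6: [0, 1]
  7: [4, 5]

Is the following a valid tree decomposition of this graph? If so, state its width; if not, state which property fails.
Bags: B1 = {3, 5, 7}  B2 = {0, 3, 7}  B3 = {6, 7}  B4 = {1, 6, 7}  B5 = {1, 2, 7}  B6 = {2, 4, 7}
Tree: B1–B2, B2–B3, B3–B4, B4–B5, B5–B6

No — edge (0,6) lies in no bag.

A tree decomposition must satisfy three properties: every vertex lies in some bag; for every edge, both endpoints lie together in some bag; and for every vertex, the bags containing it form a connected subtree. Here edge (0,6) lies in no bag, so the decomposition is invalid.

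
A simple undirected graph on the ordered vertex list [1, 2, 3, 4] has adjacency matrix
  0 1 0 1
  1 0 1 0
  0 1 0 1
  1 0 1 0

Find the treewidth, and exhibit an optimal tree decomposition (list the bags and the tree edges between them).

Treewidth 2.
Bags: B1 = {2, 3, 4}  B2 = {1, 2, 4}
Tree: B1–B2

The largest bag has 3 vertices, giving width 2; this decomposition certifies tw(G) ≤ 2. Since 4–3–2–1–4 is a cycle in G, G is not acyclic. Forests are exactly the graphs of treewidth ≤ 1, so tw(G) ≥ 2. Combining the bounds, tw(G) = 2.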